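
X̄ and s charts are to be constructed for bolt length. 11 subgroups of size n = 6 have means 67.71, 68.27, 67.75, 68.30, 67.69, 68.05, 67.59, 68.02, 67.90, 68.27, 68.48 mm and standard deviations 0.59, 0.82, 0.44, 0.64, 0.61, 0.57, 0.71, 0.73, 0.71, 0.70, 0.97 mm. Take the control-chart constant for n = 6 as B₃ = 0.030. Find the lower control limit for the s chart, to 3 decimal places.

s̄ = (0.59 + 0.82 + 0.44 + 0.64 + 0.61 + 0.57 + 0.71 + 0.73 + 0.71 + 0.70 + 0.97) / 11 = 0.6809
LCL_s = B₃·s̄ = 0.030 × 0.6809 = 0.0204

0.020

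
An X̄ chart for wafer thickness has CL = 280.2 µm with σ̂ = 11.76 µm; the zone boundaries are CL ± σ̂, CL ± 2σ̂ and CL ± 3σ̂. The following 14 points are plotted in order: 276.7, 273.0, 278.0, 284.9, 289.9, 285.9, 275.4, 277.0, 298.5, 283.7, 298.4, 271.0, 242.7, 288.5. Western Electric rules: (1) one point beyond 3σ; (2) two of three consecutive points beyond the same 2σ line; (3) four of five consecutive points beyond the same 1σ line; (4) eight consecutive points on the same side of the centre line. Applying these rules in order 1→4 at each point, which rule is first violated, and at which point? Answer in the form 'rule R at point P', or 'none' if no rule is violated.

Zone of each point (C = within 1σ̂, B = 1σ̂–2σ̂, A = 2σ̂–3σ̂, * = beyond 3σ̂; sign = side of CL): 1:-C, 2:-C, 3:-C, 4:+C, 5:+C, 6:+C, 7:-C, 8:-C, 9:+B, 10:+C, 11:+B, 12:-C, 13:-*, 14:+C
Rule 1 (one point beyond the 3σ limits) is satisfied at point 13.

rule 1 at point 13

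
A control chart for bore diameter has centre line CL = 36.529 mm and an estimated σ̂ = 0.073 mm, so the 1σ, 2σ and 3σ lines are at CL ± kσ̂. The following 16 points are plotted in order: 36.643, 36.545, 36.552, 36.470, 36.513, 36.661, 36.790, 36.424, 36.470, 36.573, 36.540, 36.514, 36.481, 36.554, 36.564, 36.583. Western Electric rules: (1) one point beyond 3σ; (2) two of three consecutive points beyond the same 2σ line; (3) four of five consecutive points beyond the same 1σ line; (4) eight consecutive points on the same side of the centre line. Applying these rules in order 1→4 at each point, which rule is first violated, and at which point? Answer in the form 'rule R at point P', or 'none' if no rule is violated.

rule 1 at point 7

Zone of each point (C = within 1σ̂, B = 1σ̂–2σ̂, A = 2σ̂–3σ̂, * = beyond 3σ̂; sign = side of CL): 1:+B, 2:+C, 3:+C, 4:-C, 5:-C, 6:+B, 7:+*, 8:-B, 9:-C, 10:+C, 11:+C, 12:-C, 13:-C, 14:+C, 15:+C, 16:+C
Rule 1 (one point beyond the 3σ limits) is satisfied at point 7.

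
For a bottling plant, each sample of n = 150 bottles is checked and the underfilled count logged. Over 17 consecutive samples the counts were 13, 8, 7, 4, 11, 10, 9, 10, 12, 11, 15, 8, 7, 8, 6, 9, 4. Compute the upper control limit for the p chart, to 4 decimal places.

p̄ = Σdᵢ / (k·n) = 152 / (17 × 150) = 0.05961
UCL = p̄ + 3·√(p̄(1−p̄)/n) = 0.05961 + 3 × √(0.05961×0.94039/150) = 0.05961 + 3 × 0.01933 = 0.11760

0.1176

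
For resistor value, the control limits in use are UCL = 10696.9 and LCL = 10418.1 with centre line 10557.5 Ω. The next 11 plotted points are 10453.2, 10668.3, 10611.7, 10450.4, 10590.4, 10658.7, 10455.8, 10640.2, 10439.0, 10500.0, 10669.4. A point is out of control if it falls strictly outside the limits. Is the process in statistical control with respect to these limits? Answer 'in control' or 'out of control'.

in control

All 11 points lie within [10418.1, 10696.9].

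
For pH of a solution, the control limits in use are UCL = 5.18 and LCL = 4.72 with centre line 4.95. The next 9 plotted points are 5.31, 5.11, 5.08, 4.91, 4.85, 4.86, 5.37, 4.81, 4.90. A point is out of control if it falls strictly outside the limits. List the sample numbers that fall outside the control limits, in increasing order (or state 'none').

1, 7

Compare each point to [4.72, 5.18]: sample 1 = 5.31 > UCL; sample 7 = 5.37 > UCL.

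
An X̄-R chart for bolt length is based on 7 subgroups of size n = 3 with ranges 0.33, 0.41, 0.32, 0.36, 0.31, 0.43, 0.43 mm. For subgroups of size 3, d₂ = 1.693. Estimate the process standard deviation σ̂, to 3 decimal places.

0.219

R̄ = (0.33 + 0.41 + 0.32 + 0.36 + 0.31 + 0.43 + 0.43) / 7 = 0.3700
σ̂ = R̄ / d₂ = 0.3700 / 1.693 = 0.2185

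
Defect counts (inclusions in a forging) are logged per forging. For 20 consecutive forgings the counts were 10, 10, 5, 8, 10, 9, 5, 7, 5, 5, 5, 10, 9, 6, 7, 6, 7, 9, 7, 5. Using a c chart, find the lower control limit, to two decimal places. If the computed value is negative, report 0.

c̄ = (10 + 10 + 5 + 8 + 10 + 9 + 5 + 7 + 5 + 5 + 5 + 10 + 9 + 6 + 7 + 6 + 7 + 9 + 7 + 5) / 20 = 145 / 20 = 7.2500
LCL = c̄ − 3√c̄ = 7.2500 − 3 × 2.6926 = -0.8277 → 0 (cannot be negative)

0.00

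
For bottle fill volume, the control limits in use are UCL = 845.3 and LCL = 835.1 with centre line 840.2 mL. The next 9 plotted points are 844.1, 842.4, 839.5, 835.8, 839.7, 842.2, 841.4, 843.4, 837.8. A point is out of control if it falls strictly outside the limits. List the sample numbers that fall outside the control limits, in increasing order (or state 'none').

All 9 points lie within [835.1, 845.3].

none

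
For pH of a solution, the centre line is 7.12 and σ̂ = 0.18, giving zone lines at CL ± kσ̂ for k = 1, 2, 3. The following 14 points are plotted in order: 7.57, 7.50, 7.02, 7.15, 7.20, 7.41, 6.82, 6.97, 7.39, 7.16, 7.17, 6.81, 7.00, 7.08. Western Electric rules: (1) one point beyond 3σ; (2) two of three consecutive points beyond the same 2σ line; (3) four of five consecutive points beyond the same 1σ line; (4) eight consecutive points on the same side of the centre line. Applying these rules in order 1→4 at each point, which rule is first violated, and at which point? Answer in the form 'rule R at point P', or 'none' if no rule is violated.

rule 2 at point 2

Zone of each point (C = within 1σ̂, B = 1σ̂–2σ̂, A = 2σ̂–3σ̂, * = beyond 3σ̂; sign = side of CL): 1:+A, 2:+A, 3:-C, 4:+C, 5:+C, 6:+B, 7:-B, 8:-C, 9:+B, 10:+C, 11:+C, 12:-B, 13:-C, 14:-C
Rule 2 (two of three consecutive points beyond the same 2σ limit) is satisfied at point 2.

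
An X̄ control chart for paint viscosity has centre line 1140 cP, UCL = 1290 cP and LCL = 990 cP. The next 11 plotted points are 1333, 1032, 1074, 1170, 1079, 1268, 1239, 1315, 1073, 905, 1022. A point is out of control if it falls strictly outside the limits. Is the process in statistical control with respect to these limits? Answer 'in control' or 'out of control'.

out of control

Compare each point to [990, 1290]: sample 1 = 1333 > UCL; sample 8 = 1315 > UCL; sample 10 = 905 < LCL.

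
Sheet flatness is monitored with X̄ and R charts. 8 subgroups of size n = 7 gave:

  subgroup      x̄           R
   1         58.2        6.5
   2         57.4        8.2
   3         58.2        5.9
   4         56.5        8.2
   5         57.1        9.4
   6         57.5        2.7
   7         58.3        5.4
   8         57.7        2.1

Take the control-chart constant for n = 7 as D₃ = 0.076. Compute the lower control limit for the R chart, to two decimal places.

0.46

R̄ = (6.5 + 8.2 + 5.9 + 8.2 + 9.4 + 2.7 + 5.4 + 2.1) / 8 = 48.4000 / 8 = 6.0500
LCL_R = D₃·R̄ = 0.076 × 6.0500 = 0.4598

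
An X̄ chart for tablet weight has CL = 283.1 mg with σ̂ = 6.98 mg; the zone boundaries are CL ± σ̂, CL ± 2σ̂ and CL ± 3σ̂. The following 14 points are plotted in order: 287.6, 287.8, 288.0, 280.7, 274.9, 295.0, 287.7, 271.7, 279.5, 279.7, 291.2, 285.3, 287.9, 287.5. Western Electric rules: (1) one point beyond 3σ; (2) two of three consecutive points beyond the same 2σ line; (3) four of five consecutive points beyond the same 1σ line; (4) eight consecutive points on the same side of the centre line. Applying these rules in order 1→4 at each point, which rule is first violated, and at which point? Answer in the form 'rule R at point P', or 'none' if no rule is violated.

none

Zone of each point (C = within 1σ̂, B = 1σ̂–2σ̂, A = 2σ̂–3σ̂, * = beyond 3σ̂; sign = side of CL): 1:+C, 2:+C, 3:+C, 4:-C, 5:-B, 6:+B, 7:+C, 8:-B, 9:-C, 10:-C, 11:+B, 12:+C, 13:+C, 14:+C
No rule fires across all 14 points.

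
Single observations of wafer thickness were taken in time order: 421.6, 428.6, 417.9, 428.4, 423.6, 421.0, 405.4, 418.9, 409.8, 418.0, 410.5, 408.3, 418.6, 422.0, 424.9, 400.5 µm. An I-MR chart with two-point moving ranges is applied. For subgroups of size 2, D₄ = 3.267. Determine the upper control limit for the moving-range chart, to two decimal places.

Moving ranges: 7.0, 10.7, 10.5, 4.8, 2.6, 15.6, 13.5, 9.1, 8.2, 7.5, 2.2, 10.3, 3.4, 2.9, 24.4; M̄R̄ = 132.7000 / 15 = 8.8467
UCL_MR = D₄·M̄R̄ = 3.267 × 8.8467 = 28.9021

28.90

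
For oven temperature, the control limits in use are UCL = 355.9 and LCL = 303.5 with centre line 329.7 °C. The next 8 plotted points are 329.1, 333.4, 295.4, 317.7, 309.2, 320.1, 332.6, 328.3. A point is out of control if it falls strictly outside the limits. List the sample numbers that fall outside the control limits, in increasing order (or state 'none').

Compare each point to [303.5, 355.9]: sample 3 = 295.4 < LCL.

3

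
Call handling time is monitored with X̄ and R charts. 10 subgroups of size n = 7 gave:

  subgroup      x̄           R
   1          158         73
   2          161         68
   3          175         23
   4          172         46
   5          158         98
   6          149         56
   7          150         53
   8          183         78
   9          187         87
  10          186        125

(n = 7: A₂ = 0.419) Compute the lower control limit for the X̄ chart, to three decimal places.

138.277

X̄̄ = (158 + 161 + 175 + 172 + 158 + 149 + 150 + 183 + 187 + 186) / 10 = 1679.0000 / 10 = 167.9000
R̄ = (73 + 68 + 23 + 46 + 98 + 56 + 53 + 78 + 87 + 125) / 10 = 707.0000 / 10 = 70.7000
LCL = X̄̄ − A₂·R̄ = 167.9000 − 0.419 × 70.7000 = 138.2767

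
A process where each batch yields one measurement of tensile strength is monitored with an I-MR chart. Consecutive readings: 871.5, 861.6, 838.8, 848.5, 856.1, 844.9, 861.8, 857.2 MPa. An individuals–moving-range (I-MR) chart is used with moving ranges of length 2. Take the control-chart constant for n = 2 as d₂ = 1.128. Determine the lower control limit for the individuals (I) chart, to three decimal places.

823.629

X̄ = (871.5 + 861.6 + 838.8 + 848.5 + 856.1 + 844.9 + 861.8 + 857.2) / 8 = 855.0500
Moving ranges: 9.9, 22.8, 9.7, 7.6, 11.2, 16.9, 4.6; M̄R̄ = 82.7000 / 7 = 11.8143
LCL = X̄ − 3·M̄R̄/d₂ = 855.0500 − 3 × 11.8143 / 1.128 = 823.6290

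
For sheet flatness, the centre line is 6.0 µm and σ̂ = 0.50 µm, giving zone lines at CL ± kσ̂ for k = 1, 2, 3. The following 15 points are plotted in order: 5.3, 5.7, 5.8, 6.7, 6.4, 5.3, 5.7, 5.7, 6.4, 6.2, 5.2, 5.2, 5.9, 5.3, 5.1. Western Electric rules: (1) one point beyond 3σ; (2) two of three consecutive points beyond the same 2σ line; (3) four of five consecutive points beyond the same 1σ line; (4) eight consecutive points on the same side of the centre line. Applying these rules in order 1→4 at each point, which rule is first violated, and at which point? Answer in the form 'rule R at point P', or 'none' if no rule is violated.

rule 3 at point 15

Zone of each point (C = within 1σ̂, B = 1σ̂–2σ̂, A = 2σ̂–3σ̂, * = beyond 3σ̂; sign = side of CL): 1:-B, 2:-C, 3:-C, 4:+B, 5:+C, 6:-B, 7:-C, 8:-C, 9:+C, 10:+C, 11:-B, 12:-B, 13:-C, 14:-B, 15:-B
Rule 3 (four of five consecutive points beyond the same 1σ limit) is satisfied at point 15.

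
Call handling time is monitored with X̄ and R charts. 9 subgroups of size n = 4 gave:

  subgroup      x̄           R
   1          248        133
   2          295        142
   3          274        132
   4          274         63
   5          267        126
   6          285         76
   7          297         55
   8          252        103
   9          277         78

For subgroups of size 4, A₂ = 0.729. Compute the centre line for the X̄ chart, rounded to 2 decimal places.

274.33

X̄̄ = (248 + 295 + 274 + 274 + 267 + 285 + 297 + 252 + 277) / 9 = 2469.0000 / 9 = 274.3333
CL = X̄̄ = 274.3333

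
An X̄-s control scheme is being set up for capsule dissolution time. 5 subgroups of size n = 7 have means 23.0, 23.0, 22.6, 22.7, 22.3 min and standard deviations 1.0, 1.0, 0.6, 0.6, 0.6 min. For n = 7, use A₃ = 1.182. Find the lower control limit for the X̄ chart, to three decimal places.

X̄̄ = (23.0 + 23.0 + 22.6 + 22.7 + 22.3) / 5 = 22.7200
s̄ = (1.0 + 1.0 + 0.6 + 0.6 + 0.6) / 5 = 0.7600
LCL = X̄̄ − A₃·s̄ = 22.7200 − 1.182 × 0.7600 = 21.8217

21.822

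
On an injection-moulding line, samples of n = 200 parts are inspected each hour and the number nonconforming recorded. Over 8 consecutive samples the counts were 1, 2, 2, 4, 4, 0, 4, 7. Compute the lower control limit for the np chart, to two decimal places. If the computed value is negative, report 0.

p̄ = Σdᵢ / (k·n) = 24 / (8 × 200) = 0.01500
LCL = np̄ − 3·√(np̄(1−p̄)) = 3.0000 − 3 × 1.7190 = -2.1570 → 0 (negative, so LCL = 0)

0.00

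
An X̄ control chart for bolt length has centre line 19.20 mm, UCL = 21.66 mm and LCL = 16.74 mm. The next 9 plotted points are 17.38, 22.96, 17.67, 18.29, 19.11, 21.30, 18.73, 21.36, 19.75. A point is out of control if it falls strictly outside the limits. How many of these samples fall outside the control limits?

1

Compare each point to [16.74, 21.66]: sample 2 = 22.96 > UCL.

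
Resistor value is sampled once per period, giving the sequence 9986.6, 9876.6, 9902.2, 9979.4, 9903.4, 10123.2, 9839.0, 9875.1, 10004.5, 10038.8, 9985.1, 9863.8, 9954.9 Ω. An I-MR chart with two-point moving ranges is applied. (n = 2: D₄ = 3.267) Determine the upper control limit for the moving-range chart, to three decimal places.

342.681

Moving ranges: 110.0, 25.6, 77.2, 76.0, 219.8, 284.2, 36.1, 129.4, 34.3, 53.7, 121.3, 91.1; M̄R̄ = 1258.7000 / 12 = 104.8917
UCL_MR = D₄·M̄R̄ = 3.267 × 104.8917 = 342.6811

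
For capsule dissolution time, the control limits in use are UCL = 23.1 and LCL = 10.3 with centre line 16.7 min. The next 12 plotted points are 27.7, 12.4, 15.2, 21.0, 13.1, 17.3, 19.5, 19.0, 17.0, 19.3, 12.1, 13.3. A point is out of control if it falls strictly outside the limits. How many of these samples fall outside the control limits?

Compare each point to [10.3, 23.1]: sample 1 = 27.7 > UCL.

1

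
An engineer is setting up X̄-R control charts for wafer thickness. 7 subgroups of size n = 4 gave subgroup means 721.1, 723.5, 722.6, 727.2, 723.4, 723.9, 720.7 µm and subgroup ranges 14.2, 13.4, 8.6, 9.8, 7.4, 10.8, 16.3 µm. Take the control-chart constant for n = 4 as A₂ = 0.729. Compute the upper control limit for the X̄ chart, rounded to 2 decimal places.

731.58

X̄̄ = (721.1 + 723.5 + 722.6 + 727.2 + 723.4 + 723.9 + 720.7) / 7 = 5062.4000 / 7 = 723.2000
R̄ = (14.2 + 13.4 + 8.6 + 9.8 + 7.4 + 10.8 + 16.3) / 7 = 80.5000 / 7 = 11.5000
UCL = X̄̄ + A₂·R̄ = 723.2000 + 0.729 × 11.5000 = 731.5835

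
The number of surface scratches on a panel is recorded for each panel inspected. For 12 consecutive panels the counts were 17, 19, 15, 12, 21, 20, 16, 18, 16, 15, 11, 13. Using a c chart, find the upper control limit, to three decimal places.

c̄ = (17 + 19 + 15 + 12 + 21 + 20 + 16 + 18 + 16 + 15 + 11 + 13) / 12 = 193 / 12 = 16.0833
UCL = c̄ + 3√c̄ = 16.0833 + 3 × √16.0833 = 16.0833 + 3 × 4.0104 = 28.1145

28.115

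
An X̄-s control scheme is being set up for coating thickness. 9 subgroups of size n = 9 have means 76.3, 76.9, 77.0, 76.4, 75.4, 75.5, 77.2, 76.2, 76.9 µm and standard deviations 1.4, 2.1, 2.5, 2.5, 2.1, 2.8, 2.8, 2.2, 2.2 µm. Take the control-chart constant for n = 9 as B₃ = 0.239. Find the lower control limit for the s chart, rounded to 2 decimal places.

0.55

s̄ = (1.4 + 2.1 + 2.5 + 2.5 + 2.1 + 2.8 + 2.8 + 2.2 + 2.2) / 9 = 2.2889
LCL_s = B₃·s̄ = 0.239 × 2.2889 = 0.5470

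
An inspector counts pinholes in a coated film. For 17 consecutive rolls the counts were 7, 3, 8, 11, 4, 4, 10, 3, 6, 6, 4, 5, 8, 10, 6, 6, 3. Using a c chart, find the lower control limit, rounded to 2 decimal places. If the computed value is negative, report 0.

0.00

c̄ = (7 + 3 + 8 + 11 + 4 + 4 + 10 + 3 + 6 + 6 + 4 + 5 + 8 + 10 + 6 + 6 + 3) / 17 = 104 / 17 = 6.1176
LCL = c̄ − 3√c̄ = 6.1176 − 3 × 2.4734 = -1.3025 → 0 (cannot be negative)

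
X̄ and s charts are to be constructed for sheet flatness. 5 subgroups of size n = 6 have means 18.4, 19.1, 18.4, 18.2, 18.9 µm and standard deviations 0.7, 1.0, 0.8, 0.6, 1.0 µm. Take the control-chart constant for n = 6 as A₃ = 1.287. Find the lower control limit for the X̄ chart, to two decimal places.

X̄̄ = (18.4 + 19.1 + 18.4 + 18.2 + 18.9) / 5 = 18.6000
s̄ = (0.7 + 1.0 + 0.8 + 0.6 + 1.0) / 5 = 0.8200
LCL = X̄̄ − A₃·s̄ = 18.6000 − 1.287 × 0.8200 = 17.5447

17.54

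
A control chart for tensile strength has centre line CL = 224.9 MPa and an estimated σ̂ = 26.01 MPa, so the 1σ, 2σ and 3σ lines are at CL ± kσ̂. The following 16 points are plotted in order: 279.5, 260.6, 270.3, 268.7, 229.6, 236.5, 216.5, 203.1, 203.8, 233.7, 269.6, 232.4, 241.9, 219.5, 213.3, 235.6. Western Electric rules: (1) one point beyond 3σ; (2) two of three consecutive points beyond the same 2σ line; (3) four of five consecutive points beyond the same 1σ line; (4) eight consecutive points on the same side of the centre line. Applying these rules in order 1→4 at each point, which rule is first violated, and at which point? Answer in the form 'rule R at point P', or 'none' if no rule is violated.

Zone of each point (C = within 1σ̂, B = 1σ̂–2σ̂, A = 2σ̂–3σ̂, * = beyond 3σ̂; sign = side of CL): 1:+A, 2:+B, 3:+B, 4:+B, 5:+C, 6:+C, 7:-C, 8:-C, 9:-C, 10:+C, 11:+B, 12:+C, 13:+C, 14:-C, 15:-C, 16:+C
Rule 3 (four of five consecutive points beyond the same 1σ limit) is satisfied at point 4.

rule 3 at point 4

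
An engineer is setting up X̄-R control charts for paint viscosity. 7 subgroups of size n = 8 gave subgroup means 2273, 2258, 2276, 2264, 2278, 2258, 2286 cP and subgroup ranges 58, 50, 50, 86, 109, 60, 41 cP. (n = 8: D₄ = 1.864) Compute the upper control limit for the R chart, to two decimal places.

R̄ = (58 + 50 + 50 + 86 + 109 + 60 + 41) / 7 = 454.0000 / 7 = 64.8571
UCL_R = D₄·R̄ = 1.864 × 64.8571 = 120.8937

120.89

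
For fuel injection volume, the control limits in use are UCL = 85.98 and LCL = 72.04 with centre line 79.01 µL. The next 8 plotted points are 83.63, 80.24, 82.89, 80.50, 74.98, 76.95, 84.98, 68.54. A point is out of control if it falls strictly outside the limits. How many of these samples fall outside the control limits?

1

Compare each point to [72.04, 85.98]: sample 8 = 68.54 < LCL.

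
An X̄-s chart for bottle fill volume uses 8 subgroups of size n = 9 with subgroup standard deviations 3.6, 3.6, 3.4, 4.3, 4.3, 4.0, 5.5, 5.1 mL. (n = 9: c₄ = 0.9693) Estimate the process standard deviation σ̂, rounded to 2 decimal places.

s̄ = (3.6 + 3.6 + 3.4 + 4.3 + 4.3 + 4.0 + 5.5 + 5.1) / 8 = 4.2250
σ̂ = s̄ / c₄ = 4.2250 / 0.9693 = 4.3588

4.36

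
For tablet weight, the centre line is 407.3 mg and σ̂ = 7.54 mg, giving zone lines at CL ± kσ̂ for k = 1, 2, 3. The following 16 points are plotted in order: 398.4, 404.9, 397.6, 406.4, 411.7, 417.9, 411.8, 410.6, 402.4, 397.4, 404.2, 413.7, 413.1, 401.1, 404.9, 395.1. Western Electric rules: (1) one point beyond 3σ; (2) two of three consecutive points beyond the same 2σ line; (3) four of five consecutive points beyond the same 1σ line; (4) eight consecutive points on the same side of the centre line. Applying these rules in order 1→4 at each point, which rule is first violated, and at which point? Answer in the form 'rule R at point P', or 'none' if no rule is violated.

Zone of each point (C = within 1σ̂, B = 1σ̂–2σ̂, A = 2σ̂–3σ̂, * = beyond 3σ̂; sign = side of CL): 1:-B, 2:-C, 3:-B, 4:-C, 5:+C, 6:+B, 7:+C, 8:+C, 9:-C, 10:-B, 11:-C, 12:+C, 13:+C, 14:-C, 15:-C, 16:-B
No rule fires across all 16 points.

none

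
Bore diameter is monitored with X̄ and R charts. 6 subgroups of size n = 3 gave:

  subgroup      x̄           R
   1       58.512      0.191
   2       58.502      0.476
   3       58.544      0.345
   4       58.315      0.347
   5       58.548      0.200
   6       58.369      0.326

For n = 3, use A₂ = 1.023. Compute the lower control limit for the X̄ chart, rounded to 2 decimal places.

X̄̄ = (58.512 + 58.502 + 58.544 + 58.315 + 58.548 + 58.369) / 6 = 350.7900 / 6 = 58.4650
R̄ = (0.191 + 0.476 + 0.345 + 0.347 + 0.200 + 0.326) / 6 = 1.8850 / 6 = 0.3142
LCL = X̄̄ − A₂·R̄ = 58.4650 − 1.023 × 0.3142 = 58.1436

58.14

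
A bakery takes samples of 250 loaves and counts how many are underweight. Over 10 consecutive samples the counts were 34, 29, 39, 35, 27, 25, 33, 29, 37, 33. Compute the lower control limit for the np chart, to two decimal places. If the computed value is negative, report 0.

p̄ = Σdᵢ / (k·n) = 321 / (10 × 250) = 0.12840
LCL = np̄ − 3·√(np̄(1−p̄)) = 32.1000 − 3 × 5.2895 = 16.2316

16.23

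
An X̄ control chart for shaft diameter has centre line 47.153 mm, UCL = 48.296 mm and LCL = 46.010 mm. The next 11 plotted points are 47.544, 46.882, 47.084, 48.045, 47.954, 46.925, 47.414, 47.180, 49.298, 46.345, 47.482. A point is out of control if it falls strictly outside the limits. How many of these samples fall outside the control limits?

1

Compare each point to [46.010, 48.296]: sample 9 = 49.298 > UCL.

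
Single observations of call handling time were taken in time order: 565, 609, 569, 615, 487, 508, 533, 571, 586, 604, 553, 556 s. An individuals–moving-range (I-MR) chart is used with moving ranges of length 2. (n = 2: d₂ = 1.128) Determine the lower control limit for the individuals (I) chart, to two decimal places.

459.28

X̄ = (565 + 609 + 569 + 615 + 487 + 508 + 533 + 571 + 586 + 604 + 553 + 556) / 12 = 563.0000
Moving ranges: 44, 40, 46, 128, 21, 25, 38, 15, 18, 51, 3; M̄R̄ = 429.0000 / 11 = 39.0000
LCL = X̄ − 3·M̄R̄/d₂ = 563.0000 − 3 × 39.0000 / 1.128 = 459.2766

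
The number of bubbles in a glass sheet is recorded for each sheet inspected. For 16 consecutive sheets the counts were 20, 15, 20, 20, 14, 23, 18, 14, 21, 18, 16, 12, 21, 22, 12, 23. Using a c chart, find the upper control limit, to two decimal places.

c̄ = (20 + 15 + 20 + 20 + 14 + 23 + 18 + 14 + 21 + 18 + 16 + 12 + 21 + 22 + 12 + 23) / 16 = 289 / 16 = 18.0625
UCL = c̄ + 3√c̄ = 18.0625 + 3 × √18.0625 = 18.0625 + 3 × 4.2500 = 30.8125

30.81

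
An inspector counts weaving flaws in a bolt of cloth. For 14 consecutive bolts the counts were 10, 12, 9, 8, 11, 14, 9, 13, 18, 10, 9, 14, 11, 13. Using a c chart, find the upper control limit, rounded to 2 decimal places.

c̄ = (10 + 12 + 9 + 8 + 11 + 14 + 9 + 13 + 18 + 10 + 9 + 14 + 11 + 13) / 14 = 161 / 14 = 11.5000
UCL = c̄ + 3√c̄ = 11.5000 + 3 × √11.5000 = 11.5000 + 3 × 3.3912 = 21.6735

21.67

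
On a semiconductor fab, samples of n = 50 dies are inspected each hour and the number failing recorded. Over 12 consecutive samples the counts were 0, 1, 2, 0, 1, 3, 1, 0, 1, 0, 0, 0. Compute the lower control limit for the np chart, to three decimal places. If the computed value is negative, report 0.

p̄ = Σdᵢ / (k·n) = 9 / (12 × 50) = 0.01500
LCL = np̄ − 3·√(np̄(1−p̄)) = 0.7500 − 3 × 0.8595 = -1.8285 → 0 (negative, so LCL = 0)

0.000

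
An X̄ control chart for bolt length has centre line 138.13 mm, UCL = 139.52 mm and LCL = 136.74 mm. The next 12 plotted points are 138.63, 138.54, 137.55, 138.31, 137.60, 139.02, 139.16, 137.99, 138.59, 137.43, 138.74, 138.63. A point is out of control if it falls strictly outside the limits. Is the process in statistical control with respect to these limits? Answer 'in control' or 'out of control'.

in control

All 12 points lie within [136.74, 139.52].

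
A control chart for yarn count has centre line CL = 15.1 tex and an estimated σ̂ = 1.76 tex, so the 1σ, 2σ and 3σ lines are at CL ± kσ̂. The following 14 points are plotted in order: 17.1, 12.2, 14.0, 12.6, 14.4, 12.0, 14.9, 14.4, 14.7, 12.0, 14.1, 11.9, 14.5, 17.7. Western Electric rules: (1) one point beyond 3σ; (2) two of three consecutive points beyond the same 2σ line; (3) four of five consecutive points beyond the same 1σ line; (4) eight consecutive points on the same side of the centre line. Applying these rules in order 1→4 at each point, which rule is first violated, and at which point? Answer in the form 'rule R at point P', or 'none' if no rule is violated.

rule 4 at point 9

Zone of each point (C = within 1σ̂, B = 1σ̂–2σ̂, A = 2σ̂–3σ̂, * = beyond 3σ̂; sign = side of CL): 1:+B, 2:-B, 3:-C, 4:-B, 5:-C, 6:-B, 7:-C, 8:-C, 9:-C, 10:-B, 11:-C, 12:-B, 13:-C, 14:+B
Rule 4 (eight consecutive points on the same side of the centre line) is satisfied at point 9.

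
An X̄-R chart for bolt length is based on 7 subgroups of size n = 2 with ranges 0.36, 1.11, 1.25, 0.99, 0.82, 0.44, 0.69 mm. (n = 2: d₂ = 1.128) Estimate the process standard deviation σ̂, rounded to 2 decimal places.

R̄ = (0.36 + 1.11 + 1.25 + 0.99 + 0.82 + 0.44 + 0.69) / 7 = 0.8086
σ̂ = R̄ / d₂ = 0.8086 / 1.128 = 0.7168

0.72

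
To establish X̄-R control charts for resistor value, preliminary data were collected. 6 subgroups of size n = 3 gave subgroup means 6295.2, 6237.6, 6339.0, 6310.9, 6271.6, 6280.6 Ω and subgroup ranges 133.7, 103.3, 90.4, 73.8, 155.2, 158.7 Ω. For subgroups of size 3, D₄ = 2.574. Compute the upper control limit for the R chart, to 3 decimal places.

306.778

R̄ = (133.7 + 103.3 + 90.4 + 73.8 + 155.2 + 158.7) / 6 = 715.1000 / 6 = 119.1833
UCL_R = D₄·R̄ = 2.574 × 119.1833 = 306.7779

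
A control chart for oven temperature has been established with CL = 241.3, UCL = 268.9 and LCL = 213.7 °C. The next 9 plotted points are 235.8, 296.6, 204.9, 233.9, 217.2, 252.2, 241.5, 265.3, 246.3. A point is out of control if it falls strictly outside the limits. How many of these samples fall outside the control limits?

2

Compare each point to [213.7, 268.9]: sample 2 = 296.6 > UCL; sample 3 = 204.9 < LCL.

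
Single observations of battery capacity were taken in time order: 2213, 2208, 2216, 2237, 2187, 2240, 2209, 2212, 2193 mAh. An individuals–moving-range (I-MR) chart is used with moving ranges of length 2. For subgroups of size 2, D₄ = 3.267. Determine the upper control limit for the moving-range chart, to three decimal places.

77.591

Moving ranges: 5, 8, 21, 50, 53, 31, 3, 19; M̄R̄ = 190.0000 / 8 = 23.7500
UCL_MR = D₄·M̄R̄ = 3.267 × 23.7500 = 77.5913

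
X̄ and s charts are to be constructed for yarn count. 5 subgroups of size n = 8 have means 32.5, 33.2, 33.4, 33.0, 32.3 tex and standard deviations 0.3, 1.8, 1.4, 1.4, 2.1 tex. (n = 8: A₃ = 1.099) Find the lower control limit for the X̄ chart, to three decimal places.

X̄̄ = (32.5 + 33.2 + 33.4 + 33.0 + 32.3) / 5 = 32.8800
s̄ = (0.3 + 1.8 + 1.4 + 1.4 + 2.1) / 5 = 1.4000
LCL = X̄̄ − A₃·s̄ = 32.8800 − 1.099 × 1.4000 = 31.3414

31.341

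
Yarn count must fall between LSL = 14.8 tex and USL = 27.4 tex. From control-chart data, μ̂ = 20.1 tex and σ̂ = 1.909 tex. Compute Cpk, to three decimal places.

0.925

Cpu = (USL − μ̂) / (3σ̂) = (27.4 − 20.1) / (3 × 1.909) = 1.2747; Cpl = (μ̂ − LSL) / (3σ̂) = (20.1 − 14.8) / (3 × 1.909) = 0.9254; Cpk = min(Cpu, Cpl) = 0.9254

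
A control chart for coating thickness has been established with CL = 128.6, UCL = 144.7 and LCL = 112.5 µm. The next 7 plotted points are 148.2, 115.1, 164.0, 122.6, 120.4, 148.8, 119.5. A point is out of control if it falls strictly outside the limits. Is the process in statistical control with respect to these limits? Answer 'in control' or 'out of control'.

out of control

Compare each point to [112.5, 144.7]: sample 1 = 148.2 > UCL; sample 3 = 164.0 > UCL; sample 6 = 148.8 > UCL.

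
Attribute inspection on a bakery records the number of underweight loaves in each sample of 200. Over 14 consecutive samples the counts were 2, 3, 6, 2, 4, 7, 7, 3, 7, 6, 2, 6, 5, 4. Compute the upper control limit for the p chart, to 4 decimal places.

p̄ = Σdᵢ / (k·n) = 64 / (14 × 200) = 0.02286
UCL = p̄ + 3·√(p̄(1−p̄)/n) = 0.02286 + 3 × √(0.02286×0.97714/200) = 0.02286 + 3 × 0.01057 = 0.05456

0.0546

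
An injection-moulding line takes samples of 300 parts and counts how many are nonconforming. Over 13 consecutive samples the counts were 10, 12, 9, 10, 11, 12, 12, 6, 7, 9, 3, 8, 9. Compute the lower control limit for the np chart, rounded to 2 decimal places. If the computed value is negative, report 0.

p̄ = Σdᵢ / (k·n) = 118 / (13 × 300) = 0.03026
LCL = np̄ − 3·√(np̄(1−p̄)) = 9.0769 − 3 × 2.9669 = 0.1763

0.18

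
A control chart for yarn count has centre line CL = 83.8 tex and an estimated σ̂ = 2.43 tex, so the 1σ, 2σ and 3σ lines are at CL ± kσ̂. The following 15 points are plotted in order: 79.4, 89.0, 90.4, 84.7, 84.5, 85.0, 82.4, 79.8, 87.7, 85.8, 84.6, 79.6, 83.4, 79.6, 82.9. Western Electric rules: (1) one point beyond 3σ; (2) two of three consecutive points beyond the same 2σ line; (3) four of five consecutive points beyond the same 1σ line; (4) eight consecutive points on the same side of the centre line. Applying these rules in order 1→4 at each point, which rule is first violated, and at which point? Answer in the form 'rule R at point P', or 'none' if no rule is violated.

Zone of each point (C = within 1σ̂, B = 1σ̂–2σ̂, A = 2σ̂–3σ̂, * = beyond 3σ̂; sign = side of CL): 1:-B, 2:+A, 3:+A, 4:+C, 5:+C, 6:+C, 7:-C, 8:-B, 9:+B, 10:+C, 11:+C, 12:-B, 13:-C, 14:-B, 15:-C
Rule 2 (two of three consecutive points beyond the same 2σ limit) is satisfied at point 3.

rule 2 at point 3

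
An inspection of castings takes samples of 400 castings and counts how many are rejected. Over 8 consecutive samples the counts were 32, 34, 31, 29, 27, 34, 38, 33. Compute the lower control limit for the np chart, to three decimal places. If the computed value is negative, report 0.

15.914

p̄ = Σdᵢ / (k·n) = 258 / (8 × 400) = 0.08063
LCL = np̄ − 3·√(np̄(1−p̄)) = 32.2500 − 3 × 5.4452 = 15.9145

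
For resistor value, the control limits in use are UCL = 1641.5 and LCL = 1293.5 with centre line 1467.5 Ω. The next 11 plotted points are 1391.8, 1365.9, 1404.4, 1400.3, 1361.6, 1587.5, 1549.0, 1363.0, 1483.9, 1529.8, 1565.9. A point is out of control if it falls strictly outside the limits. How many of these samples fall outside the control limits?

All 11 points lie within [1293.5, 1641.5].

0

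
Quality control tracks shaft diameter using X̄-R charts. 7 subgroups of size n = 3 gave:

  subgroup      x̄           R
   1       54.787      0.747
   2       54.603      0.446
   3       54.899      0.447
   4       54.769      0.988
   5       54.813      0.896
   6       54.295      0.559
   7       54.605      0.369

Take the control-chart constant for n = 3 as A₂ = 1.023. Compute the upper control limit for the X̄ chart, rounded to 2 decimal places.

55.33

X̄̄ = (54.787 + 54.603 + 54.899 + 54.769 + 54.813 + 54.295 + 54.605) / 7 = 382.7710 / 7 = 54.6816
R̄ = (0.747 + 0.446 + 0.447 + 0.988 + 0.896 + 0.559 + 0.369) / 7 = 4.4520 / 7 = 0.6360
UCL = X̄̄ + A₂·R̄ = 54.6816 + 1.023 × 0.6360 = 55.3322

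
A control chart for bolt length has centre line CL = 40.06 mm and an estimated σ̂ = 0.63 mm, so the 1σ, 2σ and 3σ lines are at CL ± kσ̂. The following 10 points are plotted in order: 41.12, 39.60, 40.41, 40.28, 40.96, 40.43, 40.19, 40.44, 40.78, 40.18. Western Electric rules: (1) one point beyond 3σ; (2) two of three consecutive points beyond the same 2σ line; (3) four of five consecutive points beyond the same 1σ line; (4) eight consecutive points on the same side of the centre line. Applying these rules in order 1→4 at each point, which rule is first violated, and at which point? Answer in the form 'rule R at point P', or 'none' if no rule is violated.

rule 4 at point 10

Zone of each point (C = within 1σ̂, B = 1σ̂–2σ̂, A = 2σ̂–3σ̂, * = beyond 3σ̂; sign = side of CL): 1:+B, 2:-C, 3:+C, 4:+C, 5:+B, 6:+C, 7:+C, 8:+C, 9:+B, 10:+C
Rule 4 (eight consecutive points on the same side of the centre line) is satisfied at point 10.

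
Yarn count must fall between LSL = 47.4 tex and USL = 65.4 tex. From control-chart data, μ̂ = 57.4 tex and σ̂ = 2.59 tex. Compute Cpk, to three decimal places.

Cpu = (USL − μ̂) / (3σ̂) = (65.4 − 57.4) / (3 × 2.59) = 1.0296; Cpl = (μ̂ − LSL) / (3σ̂) = (57.4 − 47.4) / (3 × 2.59) = 1.2870; Cpk = min(Cpu, Cpl) = 1.0296

1.030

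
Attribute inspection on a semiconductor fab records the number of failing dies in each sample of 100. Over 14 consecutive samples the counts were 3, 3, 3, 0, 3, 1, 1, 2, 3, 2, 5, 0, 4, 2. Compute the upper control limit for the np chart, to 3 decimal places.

p̄ = Σdᵢ / (k·n) = 32 / (14 × 100) = 0.02286
UCL = np̄ + 3·√(np̄(1−p̄)) = 2.2857 + 3 × √(2.2857×0.97714) = 2.2857 + 3 × 1.4945 = 6.7692

6.769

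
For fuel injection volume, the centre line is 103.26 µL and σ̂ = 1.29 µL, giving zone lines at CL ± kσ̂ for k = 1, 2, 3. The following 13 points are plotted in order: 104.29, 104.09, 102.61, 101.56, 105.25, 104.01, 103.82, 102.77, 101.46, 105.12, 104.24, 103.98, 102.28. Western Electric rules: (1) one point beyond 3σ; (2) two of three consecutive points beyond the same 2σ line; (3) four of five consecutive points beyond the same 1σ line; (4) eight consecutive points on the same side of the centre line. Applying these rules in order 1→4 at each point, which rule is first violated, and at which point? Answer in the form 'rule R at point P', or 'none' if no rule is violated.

Zone of each point (C = within 1σ̂, B = 1σ̂–2σ̂, A = 2σ̂–3σ̂, * = beyond 3σ̂; sign = side of CL): 1:+C, 2:+C, 3:-C, 4:-B, 5:+B, 6:+C, 7:+C, 8:-C, 9:-B, 10:+B, 11:+C, 12:+C, 13:-C
No rule fires across all 13 points.

none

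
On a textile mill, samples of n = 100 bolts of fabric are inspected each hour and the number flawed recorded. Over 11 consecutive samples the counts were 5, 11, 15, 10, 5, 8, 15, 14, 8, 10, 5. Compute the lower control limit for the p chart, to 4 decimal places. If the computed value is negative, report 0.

p̄ = Σdᵢ / (k·n) = 106 / (11 × 100) = 0.09636
LCL = p̄ − 3·√(p̄(1−p̄)/n) = 0.09636 − 3 × 0.02951 = 0.00784

0.0078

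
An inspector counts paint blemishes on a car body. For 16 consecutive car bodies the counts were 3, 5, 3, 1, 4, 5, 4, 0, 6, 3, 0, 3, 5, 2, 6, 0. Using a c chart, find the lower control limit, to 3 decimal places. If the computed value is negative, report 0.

0.000

c̄ = (3 + 5 + 3 + 1 + 4 + 5 + 4 + 0 + 6 + 3 + 0 + 3 + 5 + 2 + 6 + 0) / 16 = 50 / 16 = 3.1250
LCL = c̄ − 3√c̄ = 3.1250 − 3 × 1.7678 = -2.1783 → 0 (cannot be negative)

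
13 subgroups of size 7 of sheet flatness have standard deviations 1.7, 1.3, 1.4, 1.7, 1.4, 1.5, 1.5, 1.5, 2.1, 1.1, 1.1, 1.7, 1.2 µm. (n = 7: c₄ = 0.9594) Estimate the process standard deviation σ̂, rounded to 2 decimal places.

s̄ = (1.7 + 1.3 + 1.4 + 1.7 + 1.4 + 1.5 + 1.5 + 1.5 + 2.1 + 1.1 + 1.1 + 1.7 + 1.2) / 13 = 1.4769
σ̂ = s̄ / c₄ = 1.4769 / 0.9594 = 1.5394

1.54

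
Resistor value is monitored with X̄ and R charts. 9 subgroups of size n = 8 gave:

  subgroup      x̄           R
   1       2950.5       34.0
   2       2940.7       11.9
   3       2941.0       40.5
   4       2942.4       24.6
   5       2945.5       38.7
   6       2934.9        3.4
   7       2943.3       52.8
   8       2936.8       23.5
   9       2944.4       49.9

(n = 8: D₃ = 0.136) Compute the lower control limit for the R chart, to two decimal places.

R̄ = (34.0 + 11.9 + 40.5 + 24.6 + 38.7 + 3.4 + 52.8 + 23.5 + 49.9) / 9 = 279.3000 / 9 = 31.0333
LCL_R = D₃·R̄ = 0.136 × 31.0333 = 4.2205

4.22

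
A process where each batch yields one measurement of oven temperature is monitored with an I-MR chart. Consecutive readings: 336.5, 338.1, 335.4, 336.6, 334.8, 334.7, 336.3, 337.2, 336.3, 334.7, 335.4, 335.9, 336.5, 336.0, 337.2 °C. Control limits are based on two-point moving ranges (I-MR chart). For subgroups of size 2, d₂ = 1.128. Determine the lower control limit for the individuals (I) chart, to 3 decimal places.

X̄ = (336.5 + 338.1 + 335.4 + 336.6 + 334.8 + 334.7 + 336.3 + 337.2 + 336.3 + 334.7 + 335.4 + 335.9 + 336.5 + 336.0 + 337.2) / 15 = 336.1067
Moving ranges: 1.6, 2.7, 1.2, 1.8, 0.1, 1.6, 0.9, 0.9, 1.6, 0.7, 0.5, 0.6, 0.5, 1.2; M̄R̄ = 15.9000 / 14 = 1.1357
LCL = X̄ − 3·M̄R̄/d₂ = 336.1067 − 3 × 1.1357 / 1.128 = 333.0861

333.086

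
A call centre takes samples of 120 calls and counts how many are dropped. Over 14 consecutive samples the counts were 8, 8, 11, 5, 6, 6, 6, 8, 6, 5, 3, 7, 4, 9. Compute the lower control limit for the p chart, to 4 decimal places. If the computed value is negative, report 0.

0.0000

p̄ = Σdᵢ / (k·n) = 92 / (14 × 120) = 0.05476
LCL = p̄ − 3·√(p̄(1−p̄)/n) = 0.05476 − 3 × 0.02077 = -0.00755 → 0 (negative, so LCL = 0)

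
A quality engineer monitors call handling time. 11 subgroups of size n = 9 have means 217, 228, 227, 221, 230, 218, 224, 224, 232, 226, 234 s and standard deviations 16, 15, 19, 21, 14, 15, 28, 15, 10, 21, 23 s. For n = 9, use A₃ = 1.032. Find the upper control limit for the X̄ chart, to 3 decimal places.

X̄̄ = (217 + 228 + 227 + 221 + 230 + 218 + 224 + 224 + 232 + 226 + 234) / 11 = 225.5455
s̄ = (16 + 15 + 19 + 21 + 14 + 15 + 28 + 15 + 10 + 21 + 23) / 11 = 17.9091
UCL = X̄̄ + A₃·s̄ = 225.5455 + 1.032 × 17.9091 = 244.0276

244.028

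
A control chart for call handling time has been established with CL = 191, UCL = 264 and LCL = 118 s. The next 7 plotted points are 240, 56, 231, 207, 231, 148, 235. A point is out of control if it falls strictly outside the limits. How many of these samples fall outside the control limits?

Compare each point to [118, 264]: sample 2 = 56 < LCL.

1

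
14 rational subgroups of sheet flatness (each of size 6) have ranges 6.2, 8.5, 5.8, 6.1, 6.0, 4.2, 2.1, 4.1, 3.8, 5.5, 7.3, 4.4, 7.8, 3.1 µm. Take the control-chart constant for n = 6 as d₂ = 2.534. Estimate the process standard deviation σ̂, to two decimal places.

R̄ = (6.2 + 8.5 + 5.8 + 6.1 + 6.0 + 4.2 + 2.1 + 4.1 + 3.8 + 5.5 + 7.3 + 4.4 + 7.8 + 3.1) / 14 = 5.3500
σ̂ = R̄ / d₂ = 5.3500 / 2.534 = 2.1113

2.11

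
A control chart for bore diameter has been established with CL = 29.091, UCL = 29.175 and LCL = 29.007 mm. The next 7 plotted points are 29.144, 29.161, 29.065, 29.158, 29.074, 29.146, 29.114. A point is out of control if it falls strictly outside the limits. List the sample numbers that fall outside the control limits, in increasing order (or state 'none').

All 7 points lie within [29.007, 29.175].

none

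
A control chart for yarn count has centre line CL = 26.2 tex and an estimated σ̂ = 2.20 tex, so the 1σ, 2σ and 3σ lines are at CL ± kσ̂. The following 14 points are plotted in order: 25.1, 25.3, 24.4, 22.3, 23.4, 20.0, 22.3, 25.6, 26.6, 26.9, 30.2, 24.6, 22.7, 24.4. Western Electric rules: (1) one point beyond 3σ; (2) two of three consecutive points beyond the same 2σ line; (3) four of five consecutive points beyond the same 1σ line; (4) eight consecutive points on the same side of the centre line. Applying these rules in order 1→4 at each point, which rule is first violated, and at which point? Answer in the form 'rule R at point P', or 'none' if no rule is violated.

Zone of each point (C = within 1σ̂, B = 1σ̂–2σ̂, A = 2σ̂–3σ̂, * = beyond 3σ̂; sign = side of CL): 1:-C, 2:-C, 3:-C, 4:-B, 5:-B, 6:-A, 7:-B, 8:-C, 9:+C, 10:+C, 11:+B, 12:-C, 13:-B, 14:-C
Rule 3 (four of five consecutive points beyond the same 1σ limit) is satisfied at point 7.

rule 3 at point 7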